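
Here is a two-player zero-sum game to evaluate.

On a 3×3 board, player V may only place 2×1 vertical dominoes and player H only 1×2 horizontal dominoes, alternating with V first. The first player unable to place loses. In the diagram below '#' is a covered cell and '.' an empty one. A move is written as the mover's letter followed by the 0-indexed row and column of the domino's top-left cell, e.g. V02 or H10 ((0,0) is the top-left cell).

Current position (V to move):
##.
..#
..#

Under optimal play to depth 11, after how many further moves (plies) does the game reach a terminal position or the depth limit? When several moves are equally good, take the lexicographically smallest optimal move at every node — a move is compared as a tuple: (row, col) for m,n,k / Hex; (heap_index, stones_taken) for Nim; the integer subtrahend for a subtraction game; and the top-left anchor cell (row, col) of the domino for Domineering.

ply 1, V at ##./..#/..# | V10=+1→##./#.#/#.#*; V11=+1→##./.##/.##
ply 2: ##./#.#/#.# is terminal -1 (H); from ##./..#/..# depth 11

PV length from [##./..#/..#]: 1 ply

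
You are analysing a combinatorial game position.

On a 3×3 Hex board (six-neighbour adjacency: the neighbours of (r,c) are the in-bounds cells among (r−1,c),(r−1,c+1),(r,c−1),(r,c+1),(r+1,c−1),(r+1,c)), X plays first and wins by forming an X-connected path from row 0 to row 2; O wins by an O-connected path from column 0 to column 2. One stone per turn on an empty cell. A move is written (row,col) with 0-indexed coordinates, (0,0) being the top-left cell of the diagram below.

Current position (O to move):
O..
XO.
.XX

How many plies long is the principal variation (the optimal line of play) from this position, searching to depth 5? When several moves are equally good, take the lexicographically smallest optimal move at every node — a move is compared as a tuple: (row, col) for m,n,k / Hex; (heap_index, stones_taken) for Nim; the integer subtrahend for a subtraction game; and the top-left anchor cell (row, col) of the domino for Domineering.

PV length from [O../XO./.XX]: 3 plies

[O../XO./.XX] O move#1: (0,1):+1/OO./XO./.XX*, (0,2):+1/O.O/XO./.XX, (1,2):+1/O../XOO/.XX, (2,0):+1/O../XO./OXX
[OO./XO./.XX] X move#2: (0,2):-1/OOX/XO./.XX*, (1,2):-1/OO./XOX/.XX, (2,0):-1/OO./XO./XXX
[OOX/XO./.XX] O move#3: (1,2):+1/OOX/XOO/.XX*, (2,0):-1/OOX/XO./OXX
[OOX/XOO/.XX] end (terminal -1, X#4); searched O../XO./.XX to 5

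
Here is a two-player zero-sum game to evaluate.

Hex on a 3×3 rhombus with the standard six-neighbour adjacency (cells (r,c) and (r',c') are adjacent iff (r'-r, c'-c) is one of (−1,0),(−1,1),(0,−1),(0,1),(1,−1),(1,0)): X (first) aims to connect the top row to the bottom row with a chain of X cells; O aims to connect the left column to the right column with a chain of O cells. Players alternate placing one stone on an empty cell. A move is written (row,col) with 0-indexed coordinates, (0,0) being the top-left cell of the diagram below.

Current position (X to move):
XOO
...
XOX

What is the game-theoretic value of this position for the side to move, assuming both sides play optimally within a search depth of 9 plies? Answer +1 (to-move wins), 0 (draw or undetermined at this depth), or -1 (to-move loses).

[XOO/.../XOX] X move#1: (1,0):+1/XOO/X../XOX*, (1,1):-1/XOO/.X./XOX, (1,2):-1/XOO/..X/XOX
[XOO/X../XOX] end (terminal -1, O#2); searched XOO/.../XOX to 9

value(XOO/.../XOX, X) = +1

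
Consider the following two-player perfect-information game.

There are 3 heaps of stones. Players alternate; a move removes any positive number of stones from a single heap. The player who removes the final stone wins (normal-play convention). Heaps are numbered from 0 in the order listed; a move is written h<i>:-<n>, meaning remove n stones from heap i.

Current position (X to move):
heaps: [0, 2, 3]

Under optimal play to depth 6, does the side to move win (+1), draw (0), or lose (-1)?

p1 X@[(0,2,3)]: h1:-1[(0,1,3)]-1 h1:-2[(0,0,3)]-1 h2:-1[(0,2,2)]+1* h2:-2[(0,2,1)]-1 h2:-3[(0,2,0)]-1
p2 O@[(0,2,2)]: h1:-1[(0,1,2)]-1* h1:-2[(0,0,2)]-1 h2:-1[(0,2,1)]-1 h2:-2[(0,2,0)]-1
p3 X@[(0,1,2)]: h1:-1[(0,0,2)]-1 h2:-1[(0,1,1)]+1* h2:-2[(0,1,0)]-1
p4 O@[(0,1,1)]: h1:-1[(0,0,1)]-1* h2:-1[(0,1,0)]-1
p5 X@[(0,0,1)]: h2:-1[(0,0,0)]+1*
p6 O@[(0,0,0)] terminal -1; root [(0,2,3)] d6

value((0,2,3), X) = +1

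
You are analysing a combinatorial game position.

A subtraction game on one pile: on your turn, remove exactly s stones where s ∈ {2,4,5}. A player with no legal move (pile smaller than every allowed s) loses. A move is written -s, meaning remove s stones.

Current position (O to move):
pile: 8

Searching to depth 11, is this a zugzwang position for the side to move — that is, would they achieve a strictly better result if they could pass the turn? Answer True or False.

zugzwang(8, O) = True

[8] O move#1: -2:-1/6*, -4:-1/4, -5:-1/3
[6] X move#2: -2:-1/4, -4:-1/2, -5:+1/1*
[1] end (terminal -1, O#3); searched 8 to 11
pass branch (X moves first from the same position):
  | [8] X move#1: -2:-1/6*, -4:-1/4, -5:-1/3
  | [6] O move#2: -2:-1/4, -4:-1/2, -5:+1/1*
  | [1] end (terminal -1, X#3); searched 8 to 11
O moving scores -1; O passing scores +1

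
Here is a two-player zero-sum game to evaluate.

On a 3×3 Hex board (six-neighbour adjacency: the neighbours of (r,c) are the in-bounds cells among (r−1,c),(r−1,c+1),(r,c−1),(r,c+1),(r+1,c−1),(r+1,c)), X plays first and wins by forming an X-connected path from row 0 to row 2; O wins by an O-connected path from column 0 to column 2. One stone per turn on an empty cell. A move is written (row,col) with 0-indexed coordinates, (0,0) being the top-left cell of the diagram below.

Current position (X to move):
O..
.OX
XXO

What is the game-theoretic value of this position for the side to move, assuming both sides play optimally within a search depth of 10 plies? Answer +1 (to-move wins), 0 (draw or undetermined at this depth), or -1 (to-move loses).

p1 X@[O../.OX/XXO]: (0,1)[OX./.OX/XXO]+1* (0,2)[O.X/.OX/XXO]+1 (1,0)[O../XOX/XXO]+1
p2 O@[OX./.OX/XXO]: (0,2)[OXO/.OX/XXO]-1* (1,0)[OX./OOX/XXO]-1
p3 X@[OXO/.OX/XXO]: (1,0)[OXO/XOX/XXO]+1*
p4 O@[OXO/XOX/XXO] terminal -1; root [O../.OX/XXO] d10

value(O../.OX/XXO, X) = +1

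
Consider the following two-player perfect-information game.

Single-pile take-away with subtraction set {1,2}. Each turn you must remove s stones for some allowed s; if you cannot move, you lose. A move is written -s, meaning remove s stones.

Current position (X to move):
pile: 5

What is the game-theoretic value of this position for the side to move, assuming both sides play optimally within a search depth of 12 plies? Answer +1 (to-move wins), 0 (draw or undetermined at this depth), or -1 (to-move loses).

[5] X move#1: -1:-1/4, -2:+1/3*
[3] O move#2: -1:-1/2*, -2:-1/1
[2] X move#3: -1:-1/1, -2:+1/0*
[0] end (terminal -1, O#4); searched 5 to 12

value(5, X) = +1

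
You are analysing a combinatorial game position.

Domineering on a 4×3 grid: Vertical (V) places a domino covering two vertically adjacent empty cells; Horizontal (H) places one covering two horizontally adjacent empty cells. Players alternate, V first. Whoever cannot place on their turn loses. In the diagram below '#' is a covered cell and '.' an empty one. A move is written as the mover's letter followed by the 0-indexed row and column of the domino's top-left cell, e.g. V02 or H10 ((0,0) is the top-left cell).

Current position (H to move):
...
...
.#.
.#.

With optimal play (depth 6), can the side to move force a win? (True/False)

H winning at [.../.../.#./.#.]: False

ply 1, H at .../.../.#./.#. | H00=-1→##./.../.#./.#.*; H01=-1→.##/.../.#./.#.; H10=-1→.../##./.#./.#.; H11=-1→.../.##/.#./.#.
ply 2, V at ##./.../.#./.#. | V02=+1→###/..#/.#./.#.*; V10=+1→##./#../##./.#.; V12=+1→##./..#/.##/.#.; V20=+1→##./.../##./##.; V22=+1→##./.../.##/.##
ply 3, H at ###/..#/.#./.#. | H10=-1→###/###/.#./.#.*
ply 4, V at ###/###/.#./.#. | V20=+1→###/###/##./##.*; V22=+1→###/###/.##/.##
ply 5: ###/###/##./##. is terminal -1 (H); from .../.../.#./.#. depth 6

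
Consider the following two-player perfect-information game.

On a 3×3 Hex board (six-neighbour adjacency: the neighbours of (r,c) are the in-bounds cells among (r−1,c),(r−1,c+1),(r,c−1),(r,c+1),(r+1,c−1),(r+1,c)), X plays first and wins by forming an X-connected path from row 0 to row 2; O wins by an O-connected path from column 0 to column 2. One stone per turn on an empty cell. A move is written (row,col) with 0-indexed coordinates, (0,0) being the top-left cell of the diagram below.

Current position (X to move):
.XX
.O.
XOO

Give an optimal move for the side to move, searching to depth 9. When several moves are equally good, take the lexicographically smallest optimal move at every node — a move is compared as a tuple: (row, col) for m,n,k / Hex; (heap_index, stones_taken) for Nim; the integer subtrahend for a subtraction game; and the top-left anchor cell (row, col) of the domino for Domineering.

X's best at [.XX/.O./XOO]: (1,0)

p1 X@[.XX/.O./XOO]: (0,0)[XXX/.O./XOO]-1 (1,0)[.XX/XO./XOO]+1* (1,2)[.XX/.OX/XOO]-1
p2 O@[.XX/XO./XOO] terminal -1; root [.XX/.O./XOO] d9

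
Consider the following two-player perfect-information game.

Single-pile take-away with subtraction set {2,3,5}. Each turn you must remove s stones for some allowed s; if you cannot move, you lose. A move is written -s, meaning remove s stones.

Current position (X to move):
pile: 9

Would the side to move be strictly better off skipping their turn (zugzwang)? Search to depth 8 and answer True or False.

ply 1, X at 9 | -2=+1→7*; -3=-1→6; -5=-1→4
ply 2, O at 7 | -2=-1→5*; -3=-1→4; -5=-1→2
ply 3, X at 5 | -2=-1→3; -3=-1→2; -5=+1→0*
ply 4: 0 is terminal -1 (O); from 9 depth 8
if X skipped the turn, O would face:
~ ply 1, O at 9 | -2=+1→7*; -3=-1→6; -5=-1→4
~ ply 2, X at 7 | -2=-1→5*; -3=-1→4; -5=-1→2
~ ply 3, O at 5 | -2=-1→3; -3=-1→2; -5=+1→0*
~ ply 4: 0 is terminal -1 (X); from 9 depth 8
compare (X): move=+1 vs pass=-1

zugzwang(9, X) = False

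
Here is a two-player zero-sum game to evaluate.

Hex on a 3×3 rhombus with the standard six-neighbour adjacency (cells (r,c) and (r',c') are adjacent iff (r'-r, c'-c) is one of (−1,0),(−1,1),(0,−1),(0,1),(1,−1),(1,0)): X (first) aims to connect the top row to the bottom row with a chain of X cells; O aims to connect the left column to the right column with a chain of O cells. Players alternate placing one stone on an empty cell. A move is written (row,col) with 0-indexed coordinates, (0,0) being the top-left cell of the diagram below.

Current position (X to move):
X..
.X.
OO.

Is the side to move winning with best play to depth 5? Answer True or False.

[X../.X./OO.] X move#1: (0,1):-1/XX./.X./OO.*, (0,2):-1/X.X/.X./OO., (1,0):-1/X../XX./OO., (1,2):-1/X../.XX/OO., (2,2):-1/X../.X./OOX
[XX./.X./OO.] O move#2: (0,2):+1/XXO/.X./OO.*, (1,0):+1/XX./OX./OO., (1,2):+1/XX./.XO/OO., (2,2):+1/XX./.X./OOO
[XXO/.X./OO.] X move#3: (1,0):-1/XXO/XX./OO.*, (1,2):-1/XXO/.XX/OO., (2,2):-1/XXO/.X./OOX
[XXO/XX./OO.] O move#4: (1,2):+1/XXO/XXO/OO.*, (2,2):+1/XXO/XX./OOO
[XXO/XXO/OO.] end (terminal -1, X#5); searched X../.X./OO. to 5

X winning at [X../.X./OO.]: False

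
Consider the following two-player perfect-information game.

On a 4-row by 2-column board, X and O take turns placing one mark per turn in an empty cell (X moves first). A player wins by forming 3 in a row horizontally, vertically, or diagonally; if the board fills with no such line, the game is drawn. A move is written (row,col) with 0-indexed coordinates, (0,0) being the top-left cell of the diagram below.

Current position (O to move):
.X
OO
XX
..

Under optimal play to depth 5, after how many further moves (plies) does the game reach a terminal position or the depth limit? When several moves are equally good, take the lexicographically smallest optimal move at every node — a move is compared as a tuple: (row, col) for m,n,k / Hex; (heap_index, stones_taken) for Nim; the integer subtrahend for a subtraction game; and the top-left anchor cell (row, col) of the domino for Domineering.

PV length from [.X/OO/XX/..]: 3 plies

ply 1, O at .X/OO/XX/.. | (0,0)=+0→OX/OO/XX/..*; (3,0)=+0→.X/OO/XX/O.; (3,1)=+0→.X/OO/XX/.O
ply 2, X at OX/OO/XX/.. | (3,0)=+0→OX/OO/XX/X.*; (3,1)=+0→OX/OO/XX/.X
ply 3, O at OX/OO/XX/X. | (3,1)=+0→OX/OO/XX/XO*
ply 4: OX/OO/XX/XO is terminal +0 (X); from .X/OO/XX/.. depth 5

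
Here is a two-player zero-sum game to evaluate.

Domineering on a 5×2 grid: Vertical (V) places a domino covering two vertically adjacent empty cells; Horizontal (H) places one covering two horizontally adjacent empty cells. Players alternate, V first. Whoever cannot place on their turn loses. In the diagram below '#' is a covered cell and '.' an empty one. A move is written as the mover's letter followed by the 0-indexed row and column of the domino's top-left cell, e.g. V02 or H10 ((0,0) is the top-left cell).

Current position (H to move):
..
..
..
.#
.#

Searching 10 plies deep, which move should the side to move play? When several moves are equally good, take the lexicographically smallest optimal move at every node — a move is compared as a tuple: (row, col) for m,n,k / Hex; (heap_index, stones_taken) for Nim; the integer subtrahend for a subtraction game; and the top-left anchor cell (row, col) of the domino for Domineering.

H's best at [../../../.#/.#]: H10

ply 1, H at ../../../.#/.# | H00=-1→##/../../.#/.#; H10=+1→../##/../.#/.#*; H20=-1→../../##/.#/.#
ply 2, V at ../##/../.#/.# | V20=-1→../##/#./##/.#*; V30=-1→../##/../##/##
ply 3, H at ../##/#./##/.# | H00=+1→##/##/#./##/.#*
ply 4: ##/##/#./##/.# is terminal -1 (V); from ../../../.#/.# depth 10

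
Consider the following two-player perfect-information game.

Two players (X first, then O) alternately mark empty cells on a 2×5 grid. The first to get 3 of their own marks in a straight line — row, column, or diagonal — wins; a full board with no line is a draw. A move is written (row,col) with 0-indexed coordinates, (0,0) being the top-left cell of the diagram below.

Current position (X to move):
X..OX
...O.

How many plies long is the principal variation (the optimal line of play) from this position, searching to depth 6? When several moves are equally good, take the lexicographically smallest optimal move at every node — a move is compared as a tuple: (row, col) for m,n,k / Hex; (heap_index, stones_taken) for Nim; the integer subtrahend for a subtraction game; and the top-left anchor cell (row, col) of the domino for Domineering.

PV length from [X..OX/...O.]: 6 plies

ply 1, X at X..OX/...O. | (0,1)=+0→XX.OX/...O.*; (0,2)=+0→X.XOX/...O.; (1,0)=-1→X..OX/X..O.; (1,1)=+0→X..OX/.X.O.; (1,2)=+0→X..OX/..XO.; (1,4)=+0→X..OX/...OX
ply 2, O at XX.OX/...O. | (0,2)=+0→XXOOX/...O.*; (1,0)=-1→XX.OX/O..O.; (1,1)=-1→XX.OX/.O.O.; (1,2)=-1→XX.OX/..OO.; (1,4)=-1→XX.OX/...OO
ply 3, X at XXOOX/...O. | (1,0)=-1→XXOOX/X..O.; (1,1)=+0→XXOOX/.X.O.*; (1,2)=+0→XXOOX/..XO.; (1,4)=+0→XXOOX/...OX
ply 4, O at XXOOX/.X.O. | (1,0)=+0→XXOOX/OX.O.*; (1,2)=+0→XXOOX/.XOO.; (1,4)=+0→XXOOX/.X.OO
ply 5, X at XXOOX/OX.O. | (1,2)=+0→XXOOX/OXXO.*; (1,4)=+0→XXOOX/OX.OX
ply 6, O at XXOOX/OXXO. | (1,4)=+0→XXOOX/OXXOO*
ply 7: XXOOX/OXXOO is terminal +0 (X); from X..OX/...O. depth 6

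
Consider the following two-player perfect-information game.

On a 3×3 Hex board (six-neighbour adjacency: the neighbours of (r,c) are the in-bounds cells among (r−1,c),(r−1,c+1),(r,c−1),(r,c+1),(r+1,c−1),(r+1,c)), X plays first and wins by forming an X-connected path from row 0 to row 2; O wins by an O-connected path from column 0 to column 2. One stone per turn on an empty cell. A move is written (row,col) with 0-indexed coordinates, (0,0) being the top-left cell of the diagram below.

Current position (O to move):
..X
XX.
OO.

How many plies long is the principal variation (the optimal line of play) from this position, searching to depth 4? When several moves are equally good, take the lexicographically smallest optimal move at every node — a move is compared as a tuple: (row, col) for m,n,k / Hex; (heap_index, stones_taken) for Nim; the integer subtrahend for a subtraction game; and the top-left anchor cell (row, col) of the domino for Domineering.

PV length from [..X/XX./OO.]: 3 plies

ply 1, O at ..X/XX./OO. | (0,0)=+1→O.X/XX./OO.*; (0,1)=+1→.OX/XX./OO.; (1,2)=+1→..X/XXO/OO.; (2,2)=+1→..X/XX./OOO
ply 2, X at O.X/XX./OO. | (0,1)=-1→OXX/XX./OO.*; (1,2)=-1→O.X/XXX/OO.; (2,2)=-1→O.X/XX./OOX
ply 3, O at OXX/XX./OO. | (1,2)=+1→OXX/XXO/OO.*; (2,2)=+1→OXX/XX./OOO
ply 4: OXX/XXO/OO. is terminal -1 (X); from ..X/XX./OO. depth 4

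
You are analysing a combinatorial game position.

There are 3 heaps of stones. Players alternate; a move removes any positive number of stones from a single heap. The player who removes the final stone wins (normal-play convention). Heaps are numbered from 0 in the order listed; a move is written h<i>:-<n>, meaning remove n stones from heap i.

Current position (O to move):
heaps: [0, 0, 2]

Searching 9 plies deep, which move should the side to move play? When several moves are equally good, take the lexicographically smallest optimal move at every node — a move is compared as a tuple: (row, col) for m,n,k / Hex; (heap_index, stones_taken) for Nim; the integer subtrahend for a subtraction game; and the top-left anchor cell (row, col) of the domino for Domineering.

ply 1, O at (0,0,2) | h2:-1=-1→(0,0,1); h2:-2=+1→(0,0,0)*
ply 2: (0,0,0) is terminal -1 (X); from (0,0,2) depth 9

O's best at [(0,0,2)]: h2:-2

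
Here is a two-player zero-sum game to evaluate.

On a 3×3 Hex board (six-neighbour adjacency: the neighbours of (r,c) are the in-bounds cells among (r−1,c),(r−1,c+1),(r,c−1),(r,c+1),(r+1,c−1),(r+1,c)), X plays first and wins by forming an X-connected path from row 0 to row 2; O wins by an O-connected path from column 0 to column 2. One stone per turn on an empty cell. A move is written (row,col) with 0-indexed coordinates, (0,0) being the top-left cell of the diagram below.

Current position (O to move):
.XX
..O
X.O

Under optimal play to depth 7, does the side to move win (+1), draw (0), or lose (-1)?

p1 O@[.XX/..O/X.O]: (0,0)[OXX/..O/X.O]-1* (1,0)[.XX/O.O/X.O]-1 (1,1)[.XX/.OO/X.O]-1 (2,1)[.XX/..O/XOO]-1
p2 X@[OXX/..O/X.O]: (1,0)[OXX/X.O/X.O]+1* (1,1)[OXX/.XO/X.O]+1 (2,1)[OXX/..O/XXO]+1
p3 O@[OXX/X.O/X.O] terminal -1; root [.XX/..O/X.O] d7

value(.XX/..O/X.O, O) = -1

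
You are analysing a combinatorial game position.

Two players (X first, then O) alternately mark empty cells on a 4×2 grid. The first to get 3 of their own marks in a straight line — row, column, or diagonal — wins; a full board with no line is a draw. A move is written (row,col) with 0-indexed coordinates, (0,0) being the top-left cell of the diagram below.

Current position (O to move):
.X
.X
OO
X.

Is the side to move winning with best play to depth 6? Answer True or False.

O winning at [.X/.X/OO/X.]: False

[.X/.X/OO/X.] O move#1: (0,0):+0/OX/.X/OO/X.*, (1,0):+0/.X/OX/OO/X., (3,1):+0/.X/.X/OO/XO
[OX/.X/OO/X.] X move#2: (1,0):+0/OX/XX/OO/X.*, (3,1):-1/OX/.X/OO/XX
[OX/XX/OO/X.] O move#3: (3,1):+0/OX/XX/OO/XO*
[OX/XX/OO/XO] end (terminal +0, X#4); searched .X/.X/OO/X. to 6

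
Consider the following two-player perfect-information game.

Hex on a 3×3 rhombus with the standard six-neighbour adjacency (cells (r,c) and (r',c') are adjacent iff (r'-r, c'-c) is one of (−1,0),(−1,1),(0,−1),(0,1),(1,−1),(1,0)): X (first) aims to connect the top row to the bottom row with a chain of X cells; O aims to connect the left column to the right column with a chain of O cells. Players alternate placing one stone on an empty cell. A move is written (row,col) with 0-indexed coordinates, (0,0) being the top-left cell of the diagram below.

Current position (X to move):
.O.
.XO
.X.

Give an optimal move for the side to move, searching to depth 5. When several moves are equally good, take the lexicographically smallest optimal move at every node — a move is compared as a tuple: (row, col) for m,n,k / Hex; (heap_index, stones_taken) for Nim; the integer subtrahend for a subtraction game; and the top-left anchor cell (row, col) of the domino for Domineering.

X's best at [.O./.XO/.X.]: (0,0)

ply 1, X at .O./.XO/.X. | (0,0)=+1→XO./.XO/.X.*; (0,2)=+1→.OX/.XO/.X.; (1,0)=+1→.O./XXO/.X.; (2,0)=-1→.O./.XO/XX.; (2,2)=-1→.O./.XO/.XX
ply 2, O at XO./.XO/.X. | (0,2)=-1→XOO/.XO/.X.*; (1,0)=-1→XO./OXO/.X.; (2,0)=-1→XO./.XO/OX.; (2,2)=-1→XO./.XO/.XO
ply 3, X at XOO/.XO/.X. | (1,0)=+1→XOO/XXO/.X.*; (2,0)=-1→XOO/.XO/XX.; (2,2)=-1→XOO/.XO/.XX
ply 4: XOO/XXO/.X. is terminal -1 (O); from .O./.XO/.X. depth 5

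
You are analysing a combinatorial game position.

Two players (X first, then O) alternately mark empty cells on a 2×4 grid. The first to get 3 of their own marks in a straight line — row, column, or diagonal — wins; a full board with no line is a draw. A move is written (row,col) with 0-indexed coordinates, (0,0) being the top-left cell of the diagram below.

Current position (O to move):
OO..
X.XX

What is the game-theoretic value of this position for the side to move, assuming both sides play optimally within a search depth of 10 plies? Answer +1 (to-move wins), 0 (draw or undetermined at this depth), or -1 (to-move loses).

value(OO../X.XX, O) = +1

[OO../X.XX] O move#1: (0,2):+1/OOO./X.XX*, (0,3):-1/OO.O/X.XX, (1,1):+0/OO../XOXX
[OOO./X.XX] end (terminal -1, X#2); searched OO../X.XX to 10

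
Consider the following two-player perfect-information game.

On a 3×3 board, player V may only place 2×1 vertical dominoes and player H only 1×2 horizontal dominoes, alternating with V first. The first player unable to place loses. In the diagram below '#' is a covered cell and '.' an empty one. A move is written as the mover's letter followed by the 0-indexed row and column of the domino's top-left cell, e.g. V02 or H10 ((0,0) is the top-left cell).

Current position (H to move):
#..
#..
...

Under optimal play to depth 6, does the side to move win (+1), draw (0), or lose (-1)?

ply 1, H at #../#../... | H01=-1→###/#../...; H11=+1→#../###/...*; H20=-1→#../#../##.; H21=-1→#../#../.##
ply 2: #../###/... is terminal -1 (V); from #../#../... depth 6

value(#../#../..., H) = +1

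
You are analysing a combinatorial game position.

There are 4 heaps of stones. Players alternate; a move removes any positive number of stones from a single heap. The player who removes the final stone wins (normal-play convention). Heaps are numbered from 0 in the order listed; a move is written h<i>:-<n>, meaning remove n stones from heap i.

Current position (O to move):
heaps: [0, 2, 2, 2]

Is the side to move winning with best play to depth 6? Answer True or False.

O winning at [(0,2,2,2)]: True

ply 1, O at (0,2,2,2) | h1:-1=-1→(0,1,2,2); h1:-2=+1→(0,0,2,2)*; h2:-1=-1→(0,2,1,2); h2:-2=+1→(0,2,0,2); h3:-1=-1→(0,2,2,1); h3:-2=+1→(0,2,2,0)
ply 2, X at (0,0,2,2) | h2:-1=-1→(0,0,1,2)*; h2:-2=-1→(0,0,0,2); h3:-1=-1→(0,0,2,1); h3:-2=-1→(0,0,2,0)
ply 3, O at (0,0,1,2) | h2:-1=-1→(0,0,0,2); h3:-1=+1→(0,0,1,1)*; h3:-2=-1→(0,0,1,0)
ply 4, X at (0,0,1,1) | h2:-1=-1→(0,0,0,1)*; h3:-1=-1→(0,0,1,0)
ply 5, O at (0,0,0,1) | h3:-1=+1→(0,0,0,0)*
ply 6: (0,0,0,0) is terminal -1 (X); from (0,2,2,2) depth 6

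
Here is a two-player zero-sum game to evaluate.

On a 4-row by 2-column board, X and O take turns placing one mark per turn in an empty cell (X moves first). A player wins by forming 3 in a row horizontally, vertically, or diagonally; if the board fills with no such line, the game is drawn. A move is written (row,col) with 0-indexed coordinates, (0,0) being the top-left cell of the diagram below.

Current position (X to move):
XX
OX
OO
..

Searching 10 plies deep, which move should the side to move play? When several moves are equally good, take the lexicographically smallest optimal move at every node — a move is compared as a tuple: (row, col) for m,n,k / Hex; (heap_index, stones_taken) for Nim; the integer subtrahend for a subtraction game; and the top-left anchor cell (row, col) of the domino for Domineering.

X's best at [XX/OX/OO/..]: (3,0)

p1 X@[XX/OX/OO/..]: (3,0)[XX/OX/OO/X.]+0* (3,1)[XX/OX/OO/.X]-1
p2 O@[XX/OX/OO/X.]: (3,1)[XX/OX/OO/XO]+0*
p3 X@[XX/OX/OO/XO] terminal +0; root [XX/OX/OO/..] d10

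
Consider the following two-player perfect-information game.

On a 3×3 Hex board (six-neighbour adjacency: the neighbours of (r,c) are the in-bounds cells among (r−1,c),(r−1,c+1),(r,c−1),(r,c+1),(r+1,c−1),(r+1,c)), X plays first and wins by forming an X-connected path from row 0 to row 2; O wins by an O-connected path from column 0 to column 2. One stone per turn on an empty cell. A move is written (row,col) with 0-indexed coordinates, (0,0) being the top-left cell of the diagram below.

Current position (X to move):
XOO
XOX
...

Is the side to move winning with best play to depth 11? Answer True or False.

X winning at [XOO/XOX/...]: True

[XOO/XOX/...] X move#1: (2,0):+1/XOO/XOX/X..*, (2,1):-1/XOO/XOX/.X., (2,2):-1/XOO/XOX/..X
[XOO/XOX/X..] end (terminal -1, O#2); searched XOO/XOX/... to 11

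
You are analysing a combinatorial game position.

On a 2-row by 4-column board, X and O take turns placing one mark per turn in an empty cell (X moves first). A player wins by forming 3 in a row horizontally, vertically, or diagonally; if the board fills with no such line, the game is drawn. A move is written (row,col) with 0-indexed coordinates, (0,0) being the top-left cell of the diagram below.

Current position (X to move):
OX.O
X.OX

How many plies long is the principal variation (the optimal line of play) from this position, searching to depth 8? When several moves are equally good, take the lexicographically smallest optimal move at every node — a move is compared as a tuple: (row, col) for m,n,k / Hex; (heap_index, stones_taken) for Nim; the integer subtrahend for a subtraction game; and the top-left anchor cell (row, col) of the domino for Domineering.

PV length from [OX.O/X.OX]: 2 plies

[OX.O/X.OX] X move#1: (0,2):+0/OXXO/X.OX*, (1,1):+0/OX.O/XXOX
[OXXO/X.OX] O move#2: (1,1):+0/OXXO/XOOX*
[OXXO/XOOX] end (terminal +0, X#3); searched OX.O/X.OX to 8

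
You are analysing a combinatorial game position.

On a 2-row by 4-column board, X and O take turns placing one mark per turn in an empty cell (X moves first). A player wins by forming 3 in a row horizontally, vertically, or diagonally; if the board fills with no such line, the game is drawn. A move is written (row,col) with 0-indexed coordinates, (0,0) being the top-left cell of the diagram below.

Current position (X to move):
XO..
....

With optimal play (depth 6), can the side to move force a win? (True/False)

ply 1, X at XO../.... | (0,2)=+0→XOX./....*; (0,3)=+0→XO.X/....; (1,0)=+0→XO../X...; (1,1)=+0→XO../.X..; (1,2)=+0→XO../..X.; (1,3)=+0→XO../...X
ply 2, O at XOX./.... | (0,3)=+0→XOXO/....*; (1,0)=+0→XOX./O...; (1,1)=+0→XOX./.O..; (1,2)=+0→XOX./..O.; (1,3)=+0→XOX./...O
ply 3, X at XOXO/.... | (1,0)=+0→XOXO/X...*; (1,1)=+0→XOXO/.X..; (1,2)=+0→XOXO/..X.; (1,3)=+0→XOXO/...X
ply 4, O at XOXO/X... | (1,1)=+0→XOXO/XO..*; (1,2)=+0→XOXO/X.O.; (1,3)=+0→XOXO/X..O
ply 5, X at XOXO/XO.. | (1,2)=+0→XOXO/XOX.*; (1,3)=+0→XOXO/XO.X
ply 6, O at XOXO/XOX. | (1,3)=+0→XOXO/XOXO*
ply 7: XOXO/XOXO is terminal +0 (X); from XO../.... depth 6

X winning at [XO../....]: False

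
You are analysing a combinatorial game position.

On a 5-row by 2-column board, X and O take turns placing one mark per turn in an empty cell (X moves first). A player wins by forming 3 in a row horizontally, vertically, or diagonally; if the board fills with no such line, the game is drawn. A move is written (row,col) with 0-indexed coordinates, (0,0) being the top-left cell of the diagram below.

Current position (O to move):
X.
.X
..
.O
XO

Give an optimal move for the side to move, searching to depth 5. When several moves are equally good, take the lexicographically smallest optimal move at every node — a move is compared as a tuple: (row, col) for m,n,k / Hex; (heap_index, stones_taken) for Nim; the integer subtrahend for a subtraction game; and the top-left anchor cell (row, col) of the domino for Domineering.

[X./.X/../.O/XO] O move#1: (0,1):+0/XO/.X/../.O/XO, (1,0):+0/X./OX/../.O/XO, (2,0):+0/X./.X/O./.O/XO, (2,1):+1/X./.X/.O/.O/XO*, (3,0):+0/X./.X/../OO/XO
[X./.X/.O/.O/XO] end (terminal -1, X#2); searched X./.X/../.O/XO to 5

O's best at [X./.X/../.O/XO]: (2,1)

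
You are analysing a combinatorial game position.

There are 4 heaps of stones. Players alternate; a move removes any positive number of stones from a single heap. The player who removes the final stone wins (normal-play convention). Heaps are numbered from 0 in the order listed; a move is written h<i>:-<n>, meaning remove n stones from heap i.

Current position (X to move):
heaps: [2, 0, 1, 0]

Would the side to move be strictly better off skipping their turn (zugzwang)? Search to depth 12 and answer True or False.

zugzwang((2,0,1,0), X) = False

[(2,0,1,0)] X move#1: h0:-1:+1/(1,0,1,0)*, h0:-2:-1/(0,0,1,0), h2:-1:-1/(2,0,0,0)
[(1,0,1,0)] O move#2: h0:-1:-1/(0,0,1,0)*, h2:-1:-1/(1,0,0,0)
[(0,0,1,0)] X move#3: h2:-1:+1/(0,0,0,0)*
[(0,0,0,0)] end (terminal -1, O#4); searched (2,0,1,0) to 12
pass branch (O moves first from the same position):
  | [(2,0,1,0)] O move#1: h0:-1:+1/(1,0,1,0)*, h0:-2:-1/(0,0,1,0), h2:-1:-1/(2,0,0,0)
  | [(1,0,1,0)] X move#2: h0:-1:-1/(0,0,1,0)*, h2:-1:-1/(1,0,0,0)
  | [(0,0,1,0)] O move#3: h2:-1:+1/(0,0,0,0)*
  | [(0,0,0,0)] end (terminal -1, X#4); searched (2,0,1,0) to 12
X moving scores +1; X passing scores -1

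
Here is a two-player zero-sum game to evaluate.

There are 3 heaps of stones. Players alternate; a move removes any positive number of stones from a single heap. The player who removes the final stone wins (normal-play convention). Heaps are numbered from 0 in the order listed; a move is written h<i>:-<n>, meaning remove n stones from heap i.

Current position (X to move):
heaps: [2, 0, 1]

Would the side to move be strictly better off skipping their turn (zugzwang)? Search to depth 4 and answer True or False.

zugzwang((2,0,1), X) = False

ply 1, X at (2,0,1) | h0:-1=+1→(1,0,1)*; h0:-2=-1→(0,0,1); h2:-1=-1→(2,0,0)
ply 2, O at (1,0,1) | h0:-1=-1→(0,0,1)*; h2:-1=-1→(1,0,0)
ply 3, X at (0,0,1) | h2:-1=+1→(0,0,0)*
ply 4: (0,0,0) is terminal -1 (O); from (2,0,1) depth 4
pass branch (O moves first from the same position):
  | ply 1, O at (2,0,1) | h0:-1=+1→(1,0,1)*; h0:-2=-1→(0,0,1); h2:-1=-1→(2,0,0)
  | ply 2, X at (1,0,1) | h0:-1=-1→(0,0,1)*; h2:-1=-1→(1,0,0)
  | ply 3, O at (0,0,1) | h2:-1=+1→(0,0,0)*
  | ply 4: (0,0,0) is terminal -1 (X); from (2,0,1) depth 4
X moving scores +1; X passing scores -1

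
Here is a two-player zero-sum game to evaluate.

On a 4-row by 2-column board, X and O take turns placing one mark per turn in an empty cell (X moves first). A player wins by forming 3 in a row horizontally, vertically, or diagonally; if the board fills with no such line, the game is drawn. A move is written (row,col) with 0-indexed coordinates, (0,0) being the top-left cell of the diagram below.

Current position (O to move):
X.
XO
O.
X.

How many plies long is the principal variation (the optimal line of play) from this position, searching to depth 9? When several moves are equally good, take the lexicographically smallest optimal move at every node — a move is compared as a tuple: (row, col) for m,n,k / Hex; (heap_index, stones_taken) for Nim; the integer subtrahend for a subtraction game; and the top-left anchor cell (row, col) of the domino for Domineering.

p1 O@[X./XO/O./X.]: (0,1)[XO/XO/O./X.]+0 (2,1)[X./XO/OO/X.]+1* (3,1)[X./XO/O./XO]+0
p2 X@[X./XO/OO/X.]: (0,1)[XX/XO/OO/X.]-1* (3,1)[X./XO/OO/XX]-1
p3 O@[XX/XO/OO/X.]: (3,1)[XX/XO/OO/XO]+1*
p4 X@[XX/XO/OO/XO] terminal -1; root [X./XO/O./X.] d9

PV length from [X./XO/O./X.]: 3 plies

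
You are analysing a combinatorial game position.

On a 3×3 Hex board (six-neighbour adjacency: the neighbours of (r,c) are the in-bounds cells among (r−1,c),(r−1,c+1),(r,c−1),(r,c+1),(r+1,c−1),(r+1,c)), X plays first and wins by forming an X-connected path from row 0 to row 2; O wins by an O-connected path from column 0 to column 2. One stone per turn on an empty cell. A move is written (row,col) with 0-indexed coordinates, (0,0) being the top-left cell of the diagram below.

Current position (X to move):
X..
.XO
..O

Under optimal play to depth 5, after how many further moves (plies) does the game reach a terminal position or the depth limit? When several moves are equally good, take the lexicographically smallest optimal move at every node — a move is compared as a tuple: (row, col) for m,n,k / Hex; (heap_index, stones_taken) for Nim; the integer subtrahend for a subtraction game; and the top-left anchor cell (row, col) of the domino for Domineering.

PV length from [X../.XO/..O]: 5 plies

[X../.XO/..O] X move#1: (0,1):+1/XX./.XO/..O*, (0,2):+1/X.X/.XO/..O, (1,0):+1/X../XXO/..O, (2,0):+1/X../.XO/X.O, (2,1):+1/X../.XO/.XO
[XX./.XO/..O] O move#2: (0,2):-1/XXO/.XO/..O*, (1,0):-1/XX./OXO/..O, (2,0):-1/XX./.XO/O.O, (2,1):-1/XX./.XO/.OO
[XXO/.XO/..O] X move#3: (1,0):+1/XXO/XXO/..O*, (2,0):+1/XXO/.XO/X.O, (2,1):+1/XXO/.XO/.XO
[XXO/XXO/..O] O move#4: (2,0):-1/XXO/XXO/O.O*, (2,1):-1/XXO/XXO/.OO
[XXO/XXO/O.O] X move#5: (2,1):+1/XXO/XXO/OXO*
[XXO/XXO/OXO] end (terminal -1, O#6); searched X../.XO/..O to 5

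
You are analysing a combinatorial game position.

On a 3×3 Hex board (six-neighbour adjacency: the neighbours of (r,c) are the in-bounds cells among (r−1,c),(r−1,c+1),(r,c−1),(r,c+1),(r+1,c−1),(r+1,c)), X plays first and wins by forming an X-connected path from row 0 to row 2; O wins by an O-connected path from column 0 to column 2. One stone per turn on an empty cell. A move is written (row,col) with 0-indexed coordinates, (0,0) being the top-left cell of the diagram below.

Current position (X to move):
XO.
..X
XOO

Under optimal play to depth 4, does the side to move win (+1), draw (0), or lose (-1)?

p1 X@[XO./..X/XOO]: (0,2)[XOX/..X/XOO]+1* (1,0)[XO./X.X/XOO]+1 (1,1)[XO./.XX/XOO]+1
p2 O@[XOX/..X/XOO]: (1,0)[XOX/O.X/XOO]-1* (1,1)[XOX/.OX/XOO]-1
p3 X@[XOX/O.X/XOO]: (1,1)[XOX/OXX/XOO]+1*
p4 O@[XOX/OXX/XOO] terminal -1; root [XO./..X/XOO] d4

value(XO./..X/XOO, X) = +1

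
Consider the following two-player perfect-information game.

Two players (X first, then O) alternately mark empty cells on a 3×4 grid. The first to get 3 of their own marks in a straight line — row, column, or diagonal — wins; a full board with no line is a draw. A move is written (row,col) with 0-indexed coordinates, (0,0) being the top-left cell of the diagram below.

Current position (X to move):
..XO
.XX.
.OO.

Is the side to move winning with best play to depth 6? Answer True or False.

X winning at [..XO/.XX./.OO.]: True

p1 X@[..XO/.XX./.OO.]: (0,0)[X.XO/.XX./.OO.]-1 (0,1)[.XXO/.XX./.OO.]-1 (1,0)[..XO/XXX./.OO.]+1* (1,3)[..XO/.XXX/.OO.]+1 (2,0)[..XO/.XX./XOO.]+1 (2,3)[..XO/.XX./.OOX]-1
p2 O@[..XO/XXX./.OO.] terminal -1; root [..XO/.XX./.OO.] d6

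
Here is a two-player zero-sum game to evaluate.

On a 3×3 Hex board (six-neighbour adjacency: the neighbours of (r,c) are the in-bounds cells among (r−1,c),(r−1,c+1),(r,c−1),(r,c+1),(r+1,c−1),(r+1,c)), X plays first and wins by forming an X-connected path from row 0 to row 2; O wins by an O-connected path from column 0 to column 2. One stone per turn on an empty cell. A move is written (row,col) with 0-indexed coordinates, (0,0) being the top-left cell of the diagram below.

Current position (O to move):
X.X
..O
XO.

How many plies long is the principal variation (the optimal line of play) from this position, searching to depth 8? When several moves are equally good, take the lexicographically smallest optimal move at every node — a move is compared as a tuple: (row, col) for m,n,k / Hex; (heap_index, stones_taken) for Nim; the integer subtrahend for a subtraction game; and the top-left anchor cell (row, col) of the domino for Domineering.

[X.X/..O/XO.] O move#1: (0,1):-1/XOX/..O/XO.*, (1,0):-1/X.X/O.O/XO., (1,1):-1/X.X/.OO/XO., (2,2):-1/X.X/..O/XOO
[XOX/..O/XO.] X move#2: (1,0):+1/XOX/X.O/XO.*, (1,1):+1/XOX/.XO/XO., (2,2):+1/XOX/..O/XOX
[XOX/X.O/XO.] end (terminal -1, O#3); searched X.X/..O/XO. to 8

PV length from [X.X/..O/XO.]: 2 plies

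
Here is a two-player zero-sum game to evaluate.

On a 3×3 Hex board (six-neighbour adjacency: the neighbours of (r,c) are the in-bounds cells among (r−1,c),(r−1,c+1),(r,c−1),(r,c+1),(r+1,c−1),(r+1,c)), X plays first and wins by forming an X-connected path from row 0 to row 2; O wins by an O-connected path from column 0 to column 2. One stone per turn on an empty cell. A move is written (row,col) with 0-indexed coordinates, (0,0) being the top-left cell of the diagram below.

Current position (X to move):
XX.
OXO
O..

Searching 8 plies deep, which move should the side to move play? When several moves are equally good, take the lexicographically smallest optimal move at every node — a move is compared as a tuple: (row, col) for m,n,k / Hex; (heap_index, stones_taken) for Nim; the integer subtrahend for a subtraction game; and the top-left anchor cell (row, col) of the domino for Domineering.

[XX./OXO/O..] X move#1: (0,2):-1/XXX/OXO/O.., (2,1):+1/XX./OXO/OX.*, (2,2):-1/XX./OXO/O.X
[XX./OXO/OX.] end (terminal -1, O#2); searched XX./OXO/O.. to 8

X's best at [XX./OXO/O..]: (2,1)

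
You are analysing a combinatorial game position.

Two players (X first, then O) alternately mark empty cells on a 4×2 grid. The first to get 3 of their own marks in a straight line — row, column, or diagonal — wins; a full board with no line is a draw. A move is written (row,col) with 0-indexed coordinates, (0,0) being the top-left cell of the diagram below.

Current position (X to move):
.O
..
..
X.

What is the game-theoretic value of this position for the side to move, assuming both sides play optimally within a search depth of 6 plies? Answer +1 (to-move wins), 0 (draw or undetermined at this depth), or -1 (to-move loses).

value(.O/../../X., X) = 0

ply 1, X at .O/../../X. | (0,0)=+0→XO/../../X.*; (1,0)=+0→.O/X./../X.; (1,1)=+0→.O/.X/../X.; (2,0)=+0→.O/../X./X.; (2,1)=+0→.O/../.X/X.; (3,1)=+0→.O/../../XX
ply 2, O at XO/../../X. | (1,0)=+0→XO/O./../X.*; (1,1)=+0→XO/.O/../X.; (2,0)=+0→XO/../O./X.; (2,1)=+0→XO/../.O/X.; (3,1)=+0→XO/../../XO
ply 3, X at XO/O./../X. | (1,1)=+0→XO/OX/../X.*; (2,0)=+0→XO/O./X./X.; (2,1)=+0→XO/O./.X/X.; (3,1)=+0→XO/O./../XX
ply 4, O at XO/OX/../X. | (2,0)=+0→XO/OX/O./X.*; (2,1)=+0→XO/OX/.O/X.; (3,1)=+0→XO/OX/../XO
ply 5, X at XO/OX/O./X. | (2,1)=+0→XO/OX/OX/X.*; (3,1)=+0→XO/OX/O./XX
ply 6, O at XO/OX/OX/X. | (3,1)=+0→XO/OX/OX/XO*
ply 7: XO/OX/OX/XO is terminal +0 (X); from .O/../../X. depth 6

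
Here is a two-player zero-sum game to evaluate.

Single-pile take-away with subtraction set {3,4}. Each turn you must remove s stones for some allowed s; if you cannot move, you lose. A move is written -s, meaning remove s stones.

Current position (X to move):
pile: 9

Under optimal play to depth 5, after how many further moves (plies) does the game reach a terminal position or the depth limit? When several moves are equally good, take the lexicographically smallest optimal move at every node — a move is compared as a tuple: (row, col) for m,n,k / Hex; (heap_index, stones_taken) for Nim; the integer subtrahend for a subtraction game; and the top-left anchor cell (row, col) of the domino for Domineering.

ply 1, X at 9 | -3=-1→6*; -4=-1→5
ply 2, O at 6 | -3=-1→3; -4=+1→2*
ply 3: 2 is terminal -1 (X); from 9 depth 5

PV length from [9]: 2 plies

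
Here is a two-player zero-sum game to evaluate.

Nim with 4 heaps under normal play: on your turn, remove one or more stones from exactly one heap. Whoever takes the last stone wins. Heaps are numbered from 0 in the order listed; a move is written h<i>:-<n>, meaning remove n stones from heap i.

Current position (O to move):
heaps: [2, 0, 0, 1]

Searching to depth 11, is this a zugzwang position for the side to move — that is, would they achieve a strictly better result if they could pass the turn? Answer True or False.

zugzwang((2,0,0,1), O) = False

p1 O@[(2,0,0,1)]: h0:-1[(1,0,0,1)]+1* h0:-2[(0,0,0,1)]-1 h3:-1[(2,0,0,0)]-1
p2 X@[(1,0,0,1)]: h0:-1[(0,0,0,1)]-1* h3:-1[(1,0,0,0)]-1
p3 O@[(0,0,0,1)]: h3:-1[(0,0,0,0)]+1*
p4 X@[(0,0,0,0)] terminal -1; root [(2,0,0,1)] d11
if O skipped the turn, X would face:
~ p1 X@[(2,0,0,1)]: h0:-1[(1,0,0,1)]+1* h0:-2[(0,0,0,1)]-1 h3:-1[(2,0,0,0)]-1
~ p2 O@[(1,0,0,1)]: h0:-1[(0,0,0,1)]-1* h3:-1[(1,0,0,0)]-1
~ p3 X@[(0,0,0,1)]: h3:-1[(0,0,0,0)]+1*
~ p4 O@[(0,0,0,0)] terminal -1; root [(2,0,0,1)] d11
compare (O): move=+1 vs pass=-1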